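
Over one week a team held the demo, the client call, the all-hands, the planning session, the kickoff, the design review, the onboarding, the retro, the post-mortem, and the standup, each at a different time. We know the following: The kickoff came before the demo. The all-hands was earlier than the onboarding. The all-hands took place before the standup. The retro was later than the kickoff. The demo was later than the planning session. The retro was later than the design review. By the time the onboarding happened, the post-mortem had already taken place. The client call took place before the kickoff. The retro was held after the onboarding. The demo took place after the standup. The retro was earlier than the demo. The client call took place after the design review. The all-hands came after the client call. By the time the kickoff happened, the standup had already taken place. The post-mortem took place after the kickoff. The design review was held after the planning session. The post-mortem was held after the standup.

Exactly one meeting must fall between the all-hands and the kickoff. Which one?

Tracing the constraints gives the all-hands → the standup → the kickoff, so the standup sits after the all-hands and before the kickoff.
No other meeting is forced both after the all-hands and before the kickoff.

the standup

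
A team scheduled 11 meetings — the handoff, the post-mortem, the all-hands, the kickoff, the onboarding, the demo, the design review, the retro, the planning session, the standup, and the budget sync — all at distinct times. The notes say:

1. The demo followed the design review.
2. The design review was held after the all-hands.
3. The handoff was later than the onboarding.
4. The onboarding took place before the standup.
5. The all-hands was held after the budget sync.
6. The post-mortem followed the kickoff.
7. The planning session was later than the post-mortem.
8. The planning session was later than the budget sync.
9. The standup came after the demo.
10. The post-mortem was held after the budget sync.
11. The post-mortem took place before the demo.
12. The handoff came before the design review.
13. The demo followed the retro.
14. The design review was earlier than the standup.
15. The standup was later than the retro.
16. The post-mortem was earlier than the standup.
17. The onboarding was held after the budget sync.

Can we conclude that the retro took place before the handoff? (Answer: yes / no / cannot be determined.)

cannot be determined

No chain of stated constraints runs from the retro to the handoff, and none runs from the handoff to the retro either.
So the relative order of the retro and the handoff is not fixed by the given facts.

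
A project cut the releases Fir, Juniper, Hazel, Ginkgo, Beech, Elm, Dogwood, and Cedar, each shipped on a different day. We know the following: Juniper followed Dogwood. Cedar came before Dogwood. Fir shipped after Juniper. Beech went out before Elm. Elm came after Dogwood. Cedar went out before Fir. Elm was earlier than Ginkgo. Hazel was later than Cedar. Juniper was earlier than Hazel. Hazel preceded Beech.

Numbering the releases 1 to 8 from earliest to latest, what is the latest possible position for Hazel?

Hazel must come before Beech, Elm, and Ginkgo — 3 releases forced after it.
Everything else can be placed before Hazel in some valid order, so Hazel can sit as late as position 8 − 3 = 5.

5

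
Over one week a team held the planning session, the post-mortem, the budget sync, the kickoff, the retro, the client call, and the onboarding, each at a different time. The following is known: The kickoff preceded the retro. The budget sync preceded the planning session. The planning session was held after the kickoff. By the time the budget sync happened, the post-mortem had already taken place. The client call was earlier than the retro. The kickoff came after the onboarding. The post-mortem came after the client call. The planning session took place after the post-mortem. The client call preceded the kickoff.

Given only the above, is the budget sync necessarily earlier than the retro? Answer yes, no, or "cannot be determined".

No chain of stated constraints runs from the budget sync to the retro, and none runs from the retro to the budget sync either.
So the relative order of the budget sync and the retro is not fixed by the given facts.

cannot be determined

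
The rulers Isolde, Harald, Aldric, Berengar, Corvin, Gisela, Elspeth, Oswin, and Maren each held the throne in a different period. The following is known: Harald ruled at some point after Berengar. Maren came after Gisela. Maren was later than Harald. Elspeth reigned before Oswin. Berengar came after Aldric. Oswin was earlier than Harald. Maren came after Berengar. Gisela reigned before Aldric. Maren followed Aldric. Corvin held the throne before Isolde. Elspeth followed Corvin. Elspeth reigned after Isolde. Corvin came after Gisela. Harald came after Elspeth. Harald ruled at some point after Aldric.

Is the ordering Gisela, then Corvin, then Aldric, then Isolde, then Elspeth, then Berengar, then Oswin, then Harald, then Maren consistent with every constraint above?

Check each stated constraint against the proposed order — e.g. Aldric is ahead of Maren; Gisela is ahead of Maren. Every pair is in the required order; nothing is violated.

yes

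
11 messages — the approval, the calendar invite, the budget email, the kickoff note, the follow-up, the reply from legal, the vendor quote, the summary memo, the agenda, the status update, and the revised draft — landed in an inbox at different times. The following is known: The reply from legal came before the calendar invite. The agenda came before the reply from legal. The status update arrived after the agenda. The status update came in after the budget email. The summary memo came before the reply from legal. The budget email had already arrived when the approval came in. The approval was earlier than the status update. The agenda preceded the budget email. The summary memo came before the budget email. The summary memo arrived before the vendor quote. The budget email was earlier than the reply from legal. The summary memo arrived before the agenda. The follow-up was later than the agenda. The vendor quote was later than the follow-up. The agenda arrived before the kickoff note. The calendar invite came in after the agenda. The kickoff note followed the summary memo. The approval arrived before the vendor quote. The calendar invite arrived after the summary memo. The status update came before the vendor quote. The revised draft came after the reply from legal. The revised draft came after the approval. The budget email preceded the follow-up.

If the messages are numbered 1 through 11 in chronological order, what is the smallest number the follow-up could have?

The agenda, the budget email, and the summary memo must all come before the follow-up — 3 forced predecessors.
Nothing else is forced ahead of the follow-up, so its earliest slot is position 3 + 1 = 4.

4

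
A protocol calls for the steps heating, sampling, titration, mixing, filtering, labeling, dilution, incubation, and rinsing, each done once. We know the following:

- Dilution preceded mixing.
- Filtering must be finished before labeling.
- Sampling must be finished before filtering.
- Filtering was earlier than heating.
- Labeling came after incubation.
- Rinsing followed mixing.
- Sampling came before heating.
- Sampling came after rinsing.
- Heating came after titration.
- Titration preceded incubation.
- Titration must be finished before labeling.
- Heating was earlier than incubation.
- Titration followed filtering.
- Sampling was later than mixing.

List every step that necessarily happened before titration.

dilution, filtering, mixing, rinsing, sampling

Directly stated before titration: filtering.
Dilution reaches titration via dilution → mixing → sampling → filtering → titration.
Mixing reaches titration via mixing → sampling → filtering → titration.
Rinsing reaches titration via rinsing → sampling → filtering → titration.
Likewise sampling reaches titration by chaining the stated constraints.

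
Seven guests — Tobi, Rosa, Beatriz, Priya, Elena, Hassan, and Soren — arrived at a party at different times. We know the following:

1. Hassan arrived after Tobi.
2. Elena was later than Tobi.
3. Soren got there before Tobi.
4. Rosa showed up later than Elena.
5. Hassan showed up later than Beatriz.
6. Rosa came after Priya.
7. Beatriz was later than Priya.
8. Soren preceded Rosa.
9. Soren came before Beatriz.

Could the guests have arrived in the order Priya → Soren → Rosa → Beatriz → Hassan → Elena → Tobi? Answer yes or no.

no

The constraints require Tobi before Elena, but in the proposed sequence Elena appears ahead of Tobi. That one violation is enough.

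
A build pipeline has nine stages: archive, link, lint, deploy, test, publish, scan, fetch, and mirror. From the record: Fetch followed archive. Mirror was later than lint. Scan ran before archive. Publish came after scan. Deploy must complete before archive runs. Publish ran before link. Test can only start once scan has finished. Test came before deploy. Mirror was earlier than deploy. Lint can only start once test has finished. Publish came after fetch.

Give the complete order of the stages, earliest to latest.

scan, test, lint, mirror, deploy, archive, fetch, publish, link

The constraints fix every adjacent pair, so only one ordering works:
scan → test → lint → mirror → deploy → archive → fetch → publish → link.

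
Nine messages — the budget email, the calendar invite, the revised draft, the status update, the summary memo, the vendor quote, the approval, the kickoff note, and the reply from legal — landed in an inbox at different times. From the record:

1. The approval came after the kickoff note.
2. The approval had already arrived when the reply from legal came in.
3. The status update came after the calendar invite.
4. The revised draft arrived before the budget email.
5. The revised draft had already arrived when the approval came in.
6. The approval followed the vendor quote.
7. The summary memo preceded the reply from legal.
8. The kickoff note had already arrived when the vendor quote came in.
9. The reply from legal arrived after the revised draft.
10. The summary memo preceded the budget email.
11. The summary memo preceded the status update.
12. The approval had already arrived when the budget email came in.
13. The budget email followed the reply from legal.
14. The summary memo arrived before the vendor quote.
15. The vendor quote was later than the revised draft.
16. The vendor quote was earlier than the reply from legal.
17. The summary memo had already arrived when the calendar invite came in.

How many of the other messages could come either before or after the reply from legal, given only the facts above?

2

Forced before the reply from legal: the approval, the kickoff note, the revised draft, the summary memo, and the vendor quote; forced after the reply from legal: the budget email.
That leaves the calendar invite and the status update with no forced order relative to the reply from legal — 2.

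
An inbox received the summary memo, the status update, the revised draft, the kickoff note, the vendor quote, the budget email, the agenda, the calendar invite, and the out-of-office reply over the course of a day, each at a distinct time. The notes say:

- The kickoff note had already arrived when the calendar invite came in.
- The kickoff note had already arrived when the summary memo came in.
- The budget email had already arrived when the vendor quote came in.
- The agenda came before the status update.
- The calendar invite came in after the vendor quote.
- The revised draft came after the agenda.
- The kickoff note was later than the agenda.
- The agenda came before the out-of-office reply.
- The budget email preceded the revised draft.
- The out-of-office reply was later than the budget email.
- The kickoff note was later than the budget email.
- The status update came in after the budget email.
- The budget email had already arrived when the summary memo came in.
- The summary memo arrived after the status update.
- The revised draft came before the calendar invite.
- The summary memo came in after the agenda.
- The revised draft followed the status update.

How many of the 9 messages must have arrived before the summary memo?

Directly stated before the summary memo: the agenda, the budget email, the kickoff note, and the status update.
No chain forces the revised draft (or any of the others) ahead of the summary memo.
That's the agenda, the budget email, the kickoff note, and the status update — 4 in all.

4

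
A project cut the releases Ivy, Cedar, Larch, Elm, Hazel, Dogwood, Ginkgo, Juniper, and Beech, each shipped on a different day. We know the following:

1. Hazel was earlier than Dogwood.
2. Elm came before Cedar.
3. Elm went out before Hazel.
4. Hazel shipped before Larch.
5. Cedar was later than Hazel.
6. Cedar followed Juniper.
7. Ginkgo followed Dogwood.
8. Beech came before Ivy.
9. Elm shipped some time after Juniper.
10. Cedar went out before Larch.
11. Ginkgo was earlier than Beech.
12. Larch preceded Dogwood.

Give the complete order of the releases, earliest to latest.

The constraints fix every adjacent pair, so only one ordering works:
Juniper → Elm → Hazel → Cedar → Larch → Dogwood → Ginkgo → Beech → Ivy.

Juniper, Elm, Hazel, Cedar, Larch, Dogwood, Ginkgo, Beech, Ivy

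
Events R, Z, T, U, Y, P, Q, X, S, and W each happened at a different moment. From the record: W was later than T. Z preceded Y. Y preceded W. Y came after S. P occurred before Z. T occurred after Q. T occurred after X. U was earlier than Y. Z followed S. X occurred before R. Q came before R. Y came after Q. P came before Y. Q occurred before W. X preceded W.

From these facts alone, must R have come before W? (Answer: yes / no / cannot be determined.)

No chain of stated constraints runs from R to W, and none runs from W to R either.
So the relative order of R and W is not fixed by the given facts.

cannot be determined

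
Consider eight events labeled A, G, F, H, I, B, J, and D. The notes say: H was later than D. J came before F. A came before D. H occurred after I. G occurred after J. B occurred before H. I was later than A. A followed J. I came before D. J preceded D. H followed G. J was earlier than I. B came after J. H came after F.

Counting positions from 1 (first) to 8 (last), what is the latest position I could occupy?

6

I must come before D and H — 2 events forced after it.
Everything else can be placed before I in some valid order, so I can sit as late as position 8 − 2 = 6.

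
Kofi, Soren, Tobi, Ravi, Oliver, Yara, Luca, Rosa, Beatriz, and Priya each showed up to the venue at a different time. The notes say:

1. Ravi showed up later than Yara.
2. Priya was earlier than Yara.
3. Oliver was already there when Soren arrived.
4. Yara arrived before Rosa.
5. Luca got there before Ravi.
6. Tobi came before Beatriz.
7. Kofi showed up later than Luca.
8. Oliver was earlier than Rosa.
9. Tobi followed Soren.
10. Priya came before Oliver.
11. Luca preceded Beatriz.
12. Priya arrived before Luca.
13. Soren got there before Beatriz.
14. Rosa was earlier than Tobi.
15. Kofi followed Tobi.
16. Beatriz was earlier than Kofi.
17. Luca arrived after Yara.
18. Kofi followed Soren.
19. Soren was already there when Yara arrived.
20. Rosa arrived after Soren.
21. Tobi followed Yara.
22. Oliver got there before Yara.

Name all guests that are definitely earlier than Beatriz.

Luca, Oliver, Priya, Rosa, Soren, Tobi, Yara

Directly stated before Beatriz: Luca, Soren, and Tobi.
Oliver reaches Beatriz via Oliver → Soren → Beatriz.
Priya reaches Beatriz via Priya → Luca → Beatriz.
Rosa reaches Beatriz via Rosa → Tobi → Beatriz.
Likewise Yara reaches Beatriz by chaining the stated constraints.
No chain forces Kofi (or any of the others) ahead of Beatriz.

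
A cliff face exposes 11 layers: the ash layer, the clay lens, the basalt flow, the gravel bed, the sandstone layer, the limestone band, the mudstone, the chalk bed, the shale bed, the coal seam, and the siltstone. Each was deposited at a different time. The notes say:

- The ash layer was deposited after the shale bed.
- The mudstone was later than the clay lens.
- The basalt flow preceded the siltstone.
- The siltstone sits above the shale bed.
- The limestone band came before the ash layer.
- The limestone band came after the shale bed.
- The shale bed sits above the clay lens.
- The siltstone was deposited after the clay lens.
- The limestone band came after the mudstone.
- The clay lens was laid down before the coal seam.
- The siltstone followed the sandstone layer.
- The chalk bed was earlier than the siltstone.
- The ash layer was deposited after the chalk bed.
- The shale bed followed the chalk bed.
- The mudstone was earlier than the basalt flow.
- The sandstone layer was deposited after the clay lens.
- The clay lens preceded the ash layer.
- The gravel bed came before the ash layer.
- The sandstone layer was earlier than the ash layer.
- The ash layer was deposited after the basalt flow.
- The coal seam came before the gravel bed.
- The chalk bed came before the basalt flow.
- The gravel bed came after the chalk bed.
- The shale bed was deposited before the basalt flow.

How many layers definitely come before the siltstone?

6

Directly stated before the siltstone: the basalt flow, the chalk bed, the clay lens, the sandstone layer, and the shale bed.
The mudstone reaches the siltstone via the mudstone → the basalt flow → the siltstone.
That's the basalt flow, the chalk bed, the clay lens, the mudstone, the sandstone layer, and the shale bed — 6 in all.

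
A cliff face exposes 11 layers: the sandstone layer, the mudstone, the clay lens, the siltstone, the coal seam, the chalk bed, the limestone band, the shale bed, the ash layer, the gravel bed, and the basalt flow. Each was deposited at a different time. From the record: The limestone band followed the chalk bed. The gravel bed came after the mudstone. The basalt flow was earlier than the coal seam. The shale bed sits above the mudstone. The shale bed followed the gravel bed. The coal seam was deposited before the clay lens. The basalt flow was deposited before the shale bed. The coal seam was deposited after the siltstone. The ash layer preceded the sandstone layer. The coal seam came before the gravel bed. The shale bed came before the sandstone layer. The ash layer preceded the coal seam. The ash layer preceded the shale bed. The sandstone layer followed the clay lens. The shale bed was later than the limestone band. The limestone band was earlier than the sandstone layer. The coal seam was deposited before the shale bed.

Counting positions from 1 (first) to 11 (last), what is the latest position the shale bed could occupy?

10

The shale bed must come before the sandstone layer — 1 layer forced after it.
Everything else can be placed before the shale bed in some valid order, so the shale bed can sit as late as position 11 − 1 = 10.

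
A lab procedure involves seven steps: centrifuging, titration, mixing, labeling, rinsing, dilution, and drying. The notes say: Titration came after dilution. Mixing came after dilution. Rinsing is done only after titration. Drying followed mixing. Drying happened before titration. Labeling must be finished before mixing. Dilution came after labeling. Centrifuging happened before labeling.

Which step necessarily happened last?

rinsing

Every other step has a chain of constraints placing it before rinsing, so rinsing is last.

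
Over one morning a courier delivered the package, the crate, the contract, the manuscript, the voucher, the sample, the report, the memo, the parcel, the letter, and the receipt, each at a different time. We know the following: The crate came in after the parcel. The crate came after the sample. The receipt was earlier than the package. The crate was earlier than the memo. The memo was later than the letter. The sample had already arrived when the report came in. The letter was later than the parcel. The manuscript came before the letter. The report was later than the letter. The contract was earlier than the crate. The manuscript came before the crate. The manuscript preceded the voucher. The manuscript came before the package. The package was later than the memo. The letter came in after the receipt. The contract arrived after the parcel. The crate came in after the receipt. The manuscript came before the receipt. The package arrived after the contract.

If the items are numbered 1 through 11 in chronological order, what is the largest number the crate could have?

The crate must come before the memo and the package — 2 items forced after it.
Everything else can be placed before the crate in some valid order, so the crate can sit as late as position 11 − 2 = 9.

9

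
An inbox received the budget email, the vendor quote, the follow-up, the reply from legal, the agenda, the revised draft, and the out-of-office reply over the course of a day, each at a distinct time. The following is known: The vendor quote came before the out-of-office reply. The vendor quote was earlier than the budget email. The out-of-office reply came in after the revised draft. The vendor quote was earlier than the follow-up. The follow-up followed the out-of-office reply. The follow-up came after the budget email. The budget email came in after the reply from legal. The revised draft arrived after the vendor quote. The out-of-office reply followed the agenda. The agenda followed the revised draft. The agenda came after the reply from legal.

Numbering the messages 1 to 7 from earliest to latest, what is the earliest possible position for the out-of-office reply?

5

The agenda, the reply from legal, the revised draft, and the vendor quote must all come before the out-of-office reply — 4 forced predecessors.
Nothing else is forced ahead of the out-of-office reply, so its earliest slot is position 4 + 1 = 5.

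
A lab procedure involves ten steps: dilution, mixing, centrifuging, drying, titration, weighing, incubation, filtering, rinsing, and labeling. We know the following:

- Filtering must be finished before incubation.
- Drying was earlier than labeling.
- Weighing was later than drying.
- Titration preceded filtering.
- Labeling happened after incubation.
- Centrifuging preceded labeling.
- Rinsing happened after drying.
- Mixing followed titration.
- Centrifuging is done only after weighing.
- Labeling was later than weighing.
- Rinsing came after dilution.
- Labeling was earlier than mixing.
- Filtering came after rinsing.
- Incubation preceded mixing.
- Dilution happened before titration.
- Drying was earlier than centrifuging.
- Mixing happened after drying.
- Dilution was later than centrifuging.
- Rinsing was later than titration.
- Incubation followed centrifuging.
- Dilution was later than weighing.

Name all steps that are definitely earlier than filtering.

Directly stated before filtering: rinsing and titration.
Centrifuging reaches filtering via centrifuging → dilution → titration → filtering.
Dilution reaches filtering via dilution → titration → filtering.
Drying reaches filtering via drying → rinsing → filtering.
Likewise weighing reaches filtering by chaining the stated constraints.
No chain forces incubation (or any of the others) ahead of filtering.

centrifuging, dilution, drying, rinsing, titration, weighing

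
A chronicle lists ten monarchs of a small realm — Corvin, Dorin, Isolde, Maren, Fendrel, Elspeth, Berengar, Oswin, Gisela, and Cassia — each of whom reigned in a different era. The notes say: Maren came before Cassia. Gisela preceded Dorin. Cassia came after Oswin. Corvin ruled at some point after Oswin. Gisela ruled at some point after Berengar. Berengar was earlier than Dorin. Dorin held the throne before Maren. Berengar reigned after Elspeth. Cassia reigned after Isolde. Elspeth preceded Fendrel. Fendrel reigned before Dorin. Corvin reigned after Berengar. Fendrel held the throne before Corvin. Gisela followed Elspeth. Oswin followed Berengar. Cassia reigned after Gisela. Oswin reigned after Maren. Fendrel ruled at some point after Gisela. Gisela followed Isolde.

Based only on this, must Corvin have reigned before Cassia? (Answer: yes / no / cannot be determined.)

No chain of stated constraints runs from Corvin to Cassia, and none runs from Cassia to Corvin either.
So the relative order of Corvin and Cassia is not fixed by the given facts.

cannot be determined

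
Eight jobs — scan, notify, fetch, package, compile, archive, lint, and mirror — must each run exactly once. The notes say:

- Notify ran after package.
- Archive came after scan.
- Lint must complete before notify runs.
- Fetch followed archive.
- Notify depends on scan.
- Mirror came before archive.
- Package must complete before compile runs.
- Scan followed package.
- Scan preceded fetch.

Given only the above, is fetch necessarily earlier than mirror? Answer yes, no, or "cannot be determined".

Tracing the constraints gives mirror → archive → fetch, so mirror must come before fetch.
That means fetch cannot be before mirror.

no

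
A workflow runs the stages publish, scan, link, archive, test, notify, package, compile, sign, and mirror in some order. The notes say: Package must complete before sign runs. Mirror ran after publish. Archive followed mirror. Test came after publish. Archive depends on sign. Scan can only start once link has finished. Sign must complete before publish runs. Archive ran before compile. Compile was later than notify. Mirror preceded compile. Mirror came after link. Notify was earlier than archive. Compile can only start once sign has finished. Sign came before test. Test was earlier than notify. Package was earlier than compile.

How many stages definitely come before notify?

Directly stated before notify: test.
Package reaches notify via package → sign → test → notify.
Publish reaches notify via publish → test → notify.
Sign reaches notify via sign → test → notify.
No chain forces archive (or any of the others) ahead of notify.
That's package, publish, sign, and test — 4 in all.

4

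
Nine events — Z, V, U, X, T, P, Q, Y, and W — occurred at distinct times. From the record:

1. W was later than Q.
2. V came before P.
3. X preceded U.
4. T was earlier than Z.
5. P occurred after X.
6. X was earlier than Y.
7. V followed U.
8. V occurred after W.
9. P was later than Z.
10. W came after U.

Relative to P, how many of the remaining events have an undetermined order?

1

Forced before P: Q, T, U, V, W, X, and Z.
That leaves Y with no forced order relative to P — 1.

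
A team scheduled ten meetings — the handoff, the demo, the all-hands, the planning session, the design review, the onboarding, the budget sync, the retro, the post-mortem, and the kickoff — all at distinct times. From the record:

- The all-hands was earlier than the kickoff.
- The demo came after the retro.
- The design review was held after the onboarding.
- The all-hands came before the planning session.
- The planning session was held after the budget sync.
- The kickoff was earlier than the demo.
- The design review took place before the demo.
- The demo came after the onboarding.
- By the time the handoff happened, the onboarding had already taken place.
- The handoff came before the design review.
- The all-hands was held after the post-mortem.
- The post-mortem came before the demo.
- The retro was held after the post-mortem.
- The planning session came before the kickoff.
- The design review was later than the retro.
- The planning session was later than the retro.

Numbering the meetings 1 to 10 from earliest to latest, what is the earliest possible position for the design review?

The handoff, the onboarding, the post-mortem, and the retro must all come before the design review — 4 forced predecessors.
Nothing else is forced ahead of the design review, so its earliest slot is position 4 + 1 = 5.

5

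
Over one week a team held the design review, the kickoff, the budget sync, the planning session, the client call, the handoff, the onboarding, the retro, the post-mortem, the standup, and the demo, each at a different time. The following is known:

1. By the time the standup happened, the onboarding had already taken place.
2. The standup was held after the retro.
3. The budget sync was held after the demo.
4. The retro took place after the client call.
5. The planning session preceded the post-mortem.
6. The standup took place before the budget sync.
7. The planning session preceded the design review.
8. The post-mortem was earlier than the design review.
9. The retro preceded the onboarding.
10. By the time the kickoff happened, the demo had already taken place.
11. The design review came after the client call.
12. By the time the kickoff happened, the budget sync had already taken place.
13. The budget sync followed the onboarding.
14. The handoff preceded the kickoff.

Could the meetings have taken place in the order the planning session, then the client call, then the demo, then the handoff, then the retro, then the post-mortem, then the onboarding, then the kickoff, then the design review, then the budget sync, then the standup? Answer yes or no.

The constraints require the budget sync before the kickoff, but in the proposed sequence the kickoff appears ahead of the budget sync. That one violation is enough.

no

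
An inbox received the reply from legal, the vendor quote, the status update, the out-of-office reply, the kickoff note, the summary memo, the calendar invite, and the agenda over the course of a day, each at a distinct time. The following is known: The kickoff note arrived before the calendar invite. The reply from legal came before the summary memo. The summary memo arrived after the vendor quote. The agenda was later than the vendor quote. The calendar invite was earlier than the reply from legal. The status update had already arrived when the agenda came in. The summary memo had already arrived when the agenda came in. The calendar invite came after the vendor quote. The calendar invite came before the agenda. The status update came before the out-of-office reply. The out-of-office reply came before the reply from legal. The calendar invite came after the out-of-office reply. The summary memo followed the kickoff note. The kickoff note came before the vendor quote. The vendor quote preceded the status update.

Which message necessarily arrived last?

Every other message has a chain of constraints placing it before the agenda, so the agenda is last.

the agenda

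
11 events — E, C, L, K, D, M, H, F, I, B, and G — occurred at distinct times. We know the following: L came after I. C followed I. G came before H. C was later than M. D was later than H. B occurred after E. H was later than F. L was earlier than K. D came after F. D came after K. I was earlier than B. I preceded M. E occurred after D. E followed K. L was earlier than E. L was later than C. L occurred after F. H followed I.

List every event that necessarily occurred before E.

C, D, F, G, H, I, K, L, M

Directly stated before E: D, K, and L.
C reaches E via C → L → E.
F reaches E via F → L → E.
G reaches E via G → H → D → E.
Likewise H, I, and M each reach E by chaining the stated constraints.
No chain forces B ahead of E.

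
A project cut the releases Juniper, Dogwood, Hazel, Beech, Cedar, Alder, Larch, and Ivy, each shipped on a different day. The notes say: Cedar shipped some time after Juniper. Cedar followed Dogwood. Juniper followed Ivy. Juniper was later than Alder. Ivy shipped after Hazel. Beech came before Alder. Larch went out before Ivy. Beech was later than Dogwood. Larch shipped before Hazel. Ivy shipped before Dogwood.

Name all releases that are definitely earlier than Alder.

Directly stated before Alder: Beech.
Dogwood reaches Alder via Dogwood → Beech → Alder.
Hazel reaches Alder via Hazel → Ivy → Dogwood → Beech → Alder.
Ivy reaches Alder via Ivy → Dogwood → Beech → Alder.
Likewise Larch reaches Alder by chaining the stated constraints.
No chain forces Juniper (or any of the others) ahead of Alder.

Beech, Dogwood, Hazel, Ivy, Larch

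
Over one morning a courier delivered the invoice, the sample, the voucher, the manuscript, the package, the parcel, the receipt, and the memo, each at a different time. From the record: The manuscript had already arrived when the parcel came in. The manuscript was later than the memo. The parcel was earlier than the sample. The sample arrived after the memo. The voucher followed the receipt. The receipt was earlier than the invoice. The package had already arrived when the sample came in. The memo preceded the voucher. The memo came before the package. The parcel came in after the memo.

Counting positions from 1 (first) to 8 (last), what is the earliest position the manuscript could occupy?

The memo must come before the manuscript — 1 forced predecessor.
Nothing else is forced ahead of the manuscript, so its earliest slot is position 1 + 1 = 2.

2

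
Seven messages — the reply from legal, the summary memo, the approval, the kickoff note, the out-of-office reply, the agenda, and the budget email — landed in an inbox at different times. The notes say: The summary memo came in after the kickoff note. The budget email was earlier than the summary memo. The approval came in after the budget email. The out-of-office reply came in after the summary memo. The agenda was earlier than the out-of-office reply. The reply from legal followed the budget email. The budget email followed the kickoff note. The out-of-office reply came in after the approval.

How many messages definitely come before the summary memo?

2

Directly stated before the summary memo: the budget email and the kickoff note.
That's the budget email and the kickoff note — 2 in all.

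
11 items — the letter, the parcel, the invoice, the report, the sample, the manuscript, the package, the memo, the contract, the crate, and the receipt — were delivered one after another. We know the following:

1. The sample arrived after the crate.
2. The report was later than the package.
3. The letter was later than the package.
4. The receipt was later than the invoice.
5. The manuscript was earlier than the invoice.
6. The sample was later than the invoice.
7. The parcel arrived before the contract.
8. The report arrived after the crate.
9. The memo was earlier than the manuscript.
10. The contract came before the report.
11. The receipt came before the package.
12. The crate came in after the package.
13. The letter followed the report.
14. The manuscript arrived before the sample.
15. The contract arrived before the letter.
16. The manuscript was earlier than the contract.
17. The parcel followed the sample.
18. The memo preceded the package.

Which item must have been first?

The memo has a chain of constraints placing it before every other item, so the memo must be first.

the memo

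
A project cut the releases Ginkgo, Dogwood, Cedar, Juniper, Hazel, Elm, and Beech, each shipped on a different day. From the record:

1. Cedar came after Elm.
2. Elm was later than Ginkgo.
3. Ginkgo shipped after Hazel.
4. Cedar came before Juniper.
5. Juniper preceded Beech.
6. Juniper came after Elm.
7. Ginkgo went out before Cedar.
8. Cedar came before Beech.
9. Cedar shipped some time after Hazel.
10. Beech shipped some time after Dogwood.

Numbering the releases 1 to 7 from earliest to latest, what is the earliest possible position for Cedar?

Elm, Ginkgo, and Hazel must all come before Cedar — 3 forced predecessors.
Nothing else is forced ahead of Cedar, so its earliest slot is position 3 + 1 = 4.

4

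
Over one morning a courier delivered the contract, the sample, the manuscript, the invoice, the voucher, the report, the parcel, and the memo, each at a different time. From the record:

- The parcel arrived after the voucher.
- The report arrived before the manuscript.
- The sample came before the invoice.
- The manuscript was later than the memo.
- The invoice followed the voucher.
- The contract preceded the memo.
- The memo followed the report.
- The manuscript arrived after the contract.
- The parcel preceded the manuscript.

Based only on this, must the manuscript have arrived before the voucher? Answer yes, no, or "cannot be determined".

Tracing the constraints gives the voucher → the parcel → the manuscript, so the voucher must come before the manuscript.
That means the manuscript cannot be before the voucher.

no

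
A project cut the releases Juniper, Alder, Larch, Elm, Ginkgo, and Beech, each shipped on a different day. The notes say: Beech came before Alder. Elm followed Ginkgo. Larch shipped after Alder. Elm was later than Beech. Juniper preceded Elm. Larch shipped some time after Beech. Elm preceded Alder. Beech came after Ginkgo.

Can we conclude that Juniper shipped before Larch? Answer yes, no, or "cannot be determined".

Chain the constraints: Juniper → Elm → Alder → Larch. Each link is directly stated, so Juniper comes before Larch.

yes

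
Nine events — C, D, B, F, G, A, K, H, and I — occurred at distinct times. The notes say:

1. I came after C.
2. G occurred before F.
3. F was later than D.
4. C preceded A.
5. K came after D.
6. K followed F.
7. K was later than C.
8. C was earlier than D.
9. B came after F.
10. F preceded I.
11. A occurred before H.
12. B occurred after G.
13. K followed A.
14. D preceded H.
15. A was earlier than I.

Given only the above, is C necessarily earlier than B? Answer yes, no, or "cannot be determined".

Chain the constraints: C → D → F → B. Each link is directly stated, so C comes before B.

yes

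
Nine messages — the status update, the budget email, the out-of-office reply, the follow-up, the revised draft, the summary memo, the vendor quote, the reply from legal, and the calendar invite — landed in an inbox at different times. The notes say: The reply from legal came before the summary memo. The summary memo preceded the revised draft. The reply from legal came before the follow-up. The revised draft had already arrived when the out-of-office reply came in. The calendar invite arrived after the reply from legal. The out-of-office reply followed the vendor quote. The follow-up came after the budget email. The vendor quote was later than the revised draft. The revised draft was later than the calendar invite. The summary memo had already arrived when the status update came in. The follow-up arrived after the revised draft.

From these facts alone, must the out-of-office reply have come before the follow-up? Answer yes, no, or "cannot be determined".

No chain of stated constraints runs from the out-of-office reply to the follow-up, and none runs from the follow-up to the out-of-office reply either.
So the relative order of the out-of-office reply and the follow-up is not fixed by the given facts.

cannot be determined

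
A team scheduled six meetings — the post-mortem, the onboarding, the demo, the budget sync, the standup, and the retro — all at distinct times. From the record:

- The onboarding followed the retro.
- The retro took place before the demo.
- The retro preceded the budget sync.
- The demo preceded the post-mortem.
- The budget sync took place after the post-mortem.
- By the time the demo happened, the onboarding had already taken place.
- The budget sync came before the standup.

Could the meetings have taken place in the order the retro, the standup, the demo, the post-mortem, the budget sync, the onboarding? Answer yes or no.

The constraints require the budget sync before the standup, but in the proposed sequence the standup appears ahead of the budget sync. That one violation is enough.

no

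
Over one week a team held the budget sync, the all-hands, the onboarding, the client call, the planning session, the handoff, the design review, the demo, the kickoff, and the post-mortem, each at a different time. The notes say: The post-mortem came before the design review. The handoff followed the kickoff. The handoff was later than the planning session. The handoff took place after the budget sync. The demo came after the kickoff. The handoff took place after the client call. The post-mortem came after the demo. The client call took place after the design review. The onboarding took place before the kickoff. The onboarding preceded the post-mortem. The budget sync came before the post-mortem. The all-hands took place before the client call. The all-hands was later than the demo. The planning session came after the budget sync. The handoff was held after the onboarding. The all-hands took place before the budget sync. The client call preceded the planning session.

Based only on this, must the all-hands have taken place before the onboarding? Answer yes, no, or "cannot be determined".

no

Tracing the constraints gives the onboarding → the kickoff → the demo → the all-hands, so the onboarding must come before the all-hands.
That means the all-hands cannot be before the onboarding.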